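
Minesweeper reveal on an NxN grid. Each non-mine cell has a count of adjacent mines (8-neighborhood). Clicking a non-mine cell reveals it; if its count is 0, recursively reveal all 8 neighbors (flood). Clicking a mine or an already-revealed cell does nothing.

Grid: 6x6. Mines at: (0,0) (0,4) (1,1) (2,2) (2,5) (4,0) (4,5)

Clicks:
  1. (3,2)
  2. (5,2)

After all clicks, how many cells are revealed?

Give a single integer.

Answer: 12

Derivation:
Click 1 (3,2) count=1: revealed 1 new [(3,2)] -> total=1
Click 2 (5,2) count=0: revealed 11 new [(3,1) (3,3) (3,4) (4,1) (4,2) (4,3) (4,4) (5,1) (5,2) (5,3) (5,4)] -> total=12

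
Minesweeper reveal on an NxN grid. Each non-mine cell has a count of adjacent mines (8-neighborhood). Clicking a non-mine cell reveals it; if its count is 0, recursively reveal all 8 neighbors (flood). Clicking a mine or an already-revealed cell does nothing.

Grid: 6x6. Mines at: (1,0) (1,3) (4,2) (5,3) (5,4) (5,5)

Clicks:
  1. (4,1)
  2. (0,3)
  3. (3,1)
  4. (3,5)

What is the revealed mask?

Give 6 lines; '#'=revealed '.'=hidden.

Click 1 (4,1) count=1: revealed 1 new [(4,1)] -> total=1
Click 2 (0,3) count=1: revealed 1 new [(0,3)] -> total=2
Click 3 (3,1) count=1: revealed 1 new [(3,1)] -> total=3
Click 4 (3,5) count=0: revealed 13 new [(0,4) (0,5) (1,4) (1,5) (2,3) (2,4) (2,5) (3,3) (3,4) (3,5) (4,3) (4,4) (4,5)] -> total=16

Answer: ...###
....##
...###
.#.###
.#.###
......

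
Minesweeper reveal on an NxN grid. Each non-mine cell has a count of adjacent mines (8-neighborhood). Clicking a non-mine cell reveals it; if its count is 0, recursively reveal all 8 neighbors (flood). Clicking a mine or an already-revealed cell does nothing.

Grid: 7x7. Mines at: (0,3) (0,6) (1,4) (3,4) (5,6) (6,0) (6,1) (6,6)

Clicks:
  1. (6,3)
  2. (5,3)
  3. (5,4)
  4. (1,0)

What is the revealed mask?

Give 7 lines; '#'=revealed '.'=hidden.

Answer: ###....
####...
####...
####...
######.
######.
..####.

Derivation:
Click 1 (6,3) count=0: revealed 31 new [(0,0) (0,1) (0,2) (1,0) (1,1) (1,2) (1,3) (2,0) (2,1) (2,2) (2,3) (3,0) (3,1) (3,2) (3,3) (4,0) (4,1) (4,2) (4,3) (4,4) (4,5) (5,0) (5,1) (5,2) (5,3) (5,4) (5,5) (6,2) (6,3) (6,4) (6,5)] -> total=31
Click 2 (5,3) count=0: revealed 0 new [(none)] -> total=31
Click 3 (5,4) count=0: revealed 0 new [(none)] -> total=31
Click 4 (1,0) count=0: revealed 0 new [(none)] -> total=31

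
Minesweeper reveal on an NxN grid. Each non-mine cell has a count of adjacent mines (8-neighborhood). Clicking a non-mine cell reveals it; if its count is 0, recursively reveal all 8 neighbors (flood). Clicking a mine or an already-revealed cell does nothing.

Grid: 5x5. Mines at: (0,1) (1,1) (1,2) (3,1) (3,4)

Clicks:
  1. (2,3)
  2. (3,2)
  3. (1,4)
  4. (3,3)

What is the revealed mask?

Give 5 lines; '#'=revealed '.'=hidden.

Click 1 (2,3) count=2: revealed 1 new [(2,3)] -> total=1
Click 2 (3,2) count=1: revealed 1 new [(3,2)] -> total=2
Click 3 (1,4) count=0: revealed 5 new [(0,3) (0,4) (1,3) (1,4) (2,4)] -> total=7
Click 4 (3,3) count=1: revealed 1 new [(3,3)] -> total=8

Answer: ...##
...##
...##
..##.
.....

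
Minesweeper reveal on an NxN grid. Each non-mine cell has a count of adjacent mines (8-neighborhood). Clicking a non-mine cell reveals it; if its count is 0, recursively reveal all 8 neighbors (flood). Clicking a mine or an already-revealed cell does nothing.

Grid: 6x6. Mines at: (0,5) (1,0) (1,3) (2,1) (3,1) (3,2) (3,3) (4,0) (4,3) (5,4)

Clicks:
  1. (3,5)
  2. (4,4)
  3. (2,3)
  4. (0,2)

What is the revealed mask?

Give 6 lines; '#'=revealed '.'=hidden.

Click 1 (3,5) count=0: revealed 8 new [(1,4) (1,5) (2,4) (2,5) (3,4) (3,5) (4,4) (4,5)] -> total=8
Click 2 (4,4) count=3: revealed 0 new [(none)] -> total=8
Click 3 (2,3) count=3: revealed 1 new [(2,3)] -> total=9
Click 4 (0,2) count=1: revealed 1 new [(0,2)] -> total=10

Answer: ..#...
....##
...###
....##
....##
......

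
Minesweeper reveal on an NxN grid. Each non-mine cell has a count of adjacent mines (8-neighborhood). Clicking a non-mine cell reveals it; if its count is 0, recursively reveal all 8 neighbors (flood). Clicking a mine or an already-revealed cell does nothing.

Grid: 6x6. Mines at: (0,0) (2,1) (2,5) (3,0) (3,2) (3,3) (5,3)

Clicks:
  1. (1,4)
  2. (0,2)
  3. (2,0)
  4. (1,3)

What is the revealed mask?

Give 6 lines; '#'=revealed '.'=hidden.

Answer: .#####
.#####
#.###.
......
......
......

Derivation:
Click 1 (1,4) count=1: revealed 1 new [(1,4)] -> total=1
Click 2 (0,2) count=0: revealed 12 new [(0,1) (0,2) (0,3) (0,4) (0,5) (1,1) (1,2) (1,3) (1,5) (2,2) (2,3) (2,4)] -> total=13
Click 3 (2,0) count=2: revealed 1 new [(2,0)] -> total=14
Click 4 (1,3) count=0: revealed 0 new [(none)] -> total=14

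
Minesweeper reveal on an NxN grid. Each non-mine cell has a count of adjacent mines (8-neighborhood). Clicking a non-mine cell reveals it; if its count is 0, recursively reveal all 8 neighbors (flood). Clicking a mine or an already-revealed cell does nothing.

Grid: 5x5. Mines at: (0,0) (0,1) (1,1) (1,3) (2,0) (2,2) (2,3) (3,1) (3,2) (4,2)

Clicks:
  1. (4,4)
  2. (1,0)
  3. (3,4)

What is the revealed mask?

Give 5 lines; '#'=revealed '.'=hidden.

Click 1 (4,4) count=0: revealed 4 new [(3,3) (3,4) (4,3) (4,4)] -> total=4
Click 2 (1,0) count=4: revealed 1 new [(1,0)] -> total=5
Click 3 (3,4) count=1: revealed 0 new [(none)] -> total=5

Answer: .....
#....
.....
...##
...##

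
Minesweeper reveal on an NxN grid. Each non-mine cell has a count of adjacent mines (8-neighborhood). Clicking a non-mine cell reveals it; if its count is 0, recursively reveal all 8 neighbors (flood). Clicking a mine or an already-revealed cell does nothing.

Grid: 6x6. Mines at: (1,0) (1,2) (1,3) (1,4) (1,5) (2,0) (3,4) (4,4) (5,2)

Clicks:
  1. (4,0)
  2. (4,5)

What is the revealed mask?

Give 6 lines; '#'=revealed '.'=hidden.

Answer: ......
......
......
##....
##...#
##....

Derivation:
Click 1 (4,0) count=0: revealed 6 new [(3,0) (3,1) (4,0) (4,1) (5,0) (5,1)] -> total=6
Click 2 (4,5) count=2: revealed 1 new [(4,5)] -> total=7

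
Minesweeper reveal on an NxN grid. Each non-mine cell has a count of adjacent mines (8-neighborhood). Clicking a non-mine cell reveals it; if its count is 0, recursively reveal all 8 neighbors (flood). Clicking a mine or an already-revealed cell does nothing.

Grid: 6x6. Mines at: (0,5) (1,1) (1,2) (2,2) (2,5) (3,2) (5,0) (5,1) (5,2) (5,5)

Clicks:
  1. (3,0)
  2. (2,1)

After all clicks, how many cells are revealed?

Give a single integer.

Click 1 (3,0) count=0: revealed 6 new [(2,0) (2,1) (3,0) (3,1) (4,0) (4,1)] -> total=6
Click 2 (2,1) count=4: revealed 0 new [(none)] -> total=6

Answer: 6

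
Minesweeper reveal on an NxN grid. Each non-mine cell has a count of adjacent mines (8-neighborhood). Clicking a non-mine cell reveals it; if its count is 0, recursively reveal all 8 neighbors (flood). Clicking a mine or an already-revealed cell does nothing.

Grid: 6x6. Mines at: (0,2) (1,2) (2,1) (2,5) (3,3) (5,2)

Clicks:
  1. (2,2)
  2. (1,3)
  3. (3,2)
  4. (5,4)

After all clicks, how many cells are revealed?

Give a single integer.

Click 1 (2,2) count=3: revealed 1 new [(2,2)] -> total=1
Click 2 (1,3) count=2: revealed 1 new [(1,3)] -> total=2
Click 3 (3,2) count=2: revealed 1 new [(3,2)] -> total=3
Click 4 (5,4) count=0: revealed 8 new [(3,4) (3,5) (4,3) (4,4) (4,5) (5,3) (5,4) (5,5)] -> total=11

Answer: 11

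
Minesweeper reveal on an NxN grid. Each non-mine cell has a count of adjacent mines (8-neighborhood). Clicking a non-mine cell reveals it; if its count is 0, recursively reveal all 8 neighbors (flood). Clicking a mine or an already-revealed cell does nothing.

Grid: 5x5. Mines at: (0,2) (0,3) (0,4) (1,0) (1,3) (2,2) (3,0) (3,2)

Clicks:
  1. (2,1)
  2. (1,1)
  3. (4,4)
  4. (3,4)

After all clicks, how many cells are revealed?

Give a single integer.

Click 1 (2,1) count=4: revealed 1 new [(2,1)] -> total=1
Click 2 (1,1) count=3: revealed 1 new [(1,1)] -> total=2
Click 3 (4,4) count=0: revealed 6 new [(2,3) (2,4) (3,3) (3,4) (4,3) (4,4)] -> total=8
Click 4 (3,4) count=0: revealed 0 new [(none)] -> total=8

Answer: 8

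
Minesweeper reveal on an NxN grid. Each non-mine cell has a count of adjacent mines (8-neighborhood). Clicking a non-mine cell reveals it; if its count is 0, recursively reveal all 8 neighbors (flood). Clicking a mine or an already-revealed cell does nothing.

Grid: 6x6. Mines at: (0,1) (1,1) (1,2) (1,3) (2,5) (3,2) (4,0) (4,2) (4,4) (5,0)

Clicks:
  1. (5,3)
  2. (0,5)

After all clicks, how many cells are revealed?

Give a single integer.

Answer: 5

Derivation:
Click 1 (5,3) count=2: revealed 1 new [(5,3)] -> total=1
Click 2 (0,5) count=0: revealed 4 new [(0,4) (0,5) (1,4) (1,5)] -> total=5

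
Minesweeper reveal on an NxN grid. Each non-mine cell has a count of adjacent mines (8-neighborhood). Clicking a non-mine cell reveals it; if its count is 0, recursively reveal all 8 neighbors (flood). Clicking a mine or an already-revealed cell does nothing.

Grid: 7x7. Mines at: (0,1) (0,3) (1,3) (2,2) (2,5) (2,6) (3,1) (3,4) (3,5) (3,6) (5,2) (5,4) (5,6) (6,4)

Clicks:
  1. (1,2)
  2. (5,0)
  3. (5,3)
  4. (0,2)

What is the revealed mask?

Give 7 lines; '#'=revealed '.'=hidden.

Click 1 (1,2) count=4: revealed 1 new [(1,2)] -> total=1
Click 2 (5,0) count=0: revealed 6 new [(4,0) (4,1) (5,0) (5,1) (6,0) (6,1)] -> total=7
Click 3 (5,3) count=3: revealed 1 new [(5,3)] -> total=8
Click 4 (0,2) count=3: revealed 1 new [(0,2)] -> total=9

Answer: ..#....
..#....
.......
.......
##.....
##.#...
##.....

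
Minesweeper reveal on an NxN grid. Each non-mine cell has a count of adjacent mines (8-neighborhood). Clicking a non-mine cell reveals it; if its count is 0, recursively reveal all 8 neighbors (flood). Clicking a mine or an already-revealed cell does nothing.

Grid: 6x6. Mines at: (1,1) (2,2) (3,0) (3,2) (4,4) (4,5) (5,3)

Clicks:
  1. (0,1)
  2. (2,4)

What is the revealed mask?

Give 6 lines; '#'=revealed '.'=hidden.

Answer: .#####
..####
...###
...###
......
......

Derivation:
Click 1 (0,1) count=1: revealed 1 new [(0,1)] -> total=1
Click 2 (2,4) count=0: revealed 14 new [(0,2) (0,3) (0,4) (0,5) (1,2) (1,3) (1,4) (1,5) (2,3) (2,4) (2,5) (3,3) (3,4) (3,5)] -> total=15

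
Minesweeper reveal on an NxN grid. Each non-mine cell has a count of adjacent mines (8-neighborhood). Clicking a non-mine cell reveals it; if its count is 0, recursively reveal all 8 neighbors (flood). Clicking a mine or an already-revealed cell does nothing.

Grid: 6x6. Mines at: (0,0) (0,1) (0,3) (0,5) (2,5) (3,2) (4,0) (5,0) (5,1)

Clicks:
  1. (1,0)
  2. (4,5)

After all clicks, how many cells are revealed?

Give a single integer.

Answer: 12

Derivation:
Click 1 (1,0) count=2: revealed 1 new [(1,0)] -> total=1
Click 2 (4,5) count=0: revealed 11 new [(3,3) (3,4) (3,5) (4,2) (4,3) (4,4) (4,5) (5,2) (5,3) (5,4) (5,5)] -> total=12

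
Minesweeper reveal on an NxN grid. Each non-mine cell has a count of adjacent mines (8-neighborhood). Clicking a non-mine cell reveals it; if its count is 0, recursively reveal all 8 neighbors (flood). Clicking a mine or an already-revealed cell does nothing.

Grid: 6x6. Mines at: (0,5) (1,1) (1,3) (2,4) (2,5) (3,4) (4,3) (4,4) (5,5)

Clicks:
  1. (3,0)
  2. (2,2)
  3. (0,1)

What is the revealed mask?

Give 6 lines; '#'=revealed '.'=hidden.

Answer: .#....
......
###...
###...
###...
###...

Derivation:
Click 1 (3,0) count=0: revealed 12 new [(2,0) (2,1) (2,2) (3,0) (3,1) (3,2) (4,0) (4,1) (4,2) (5,0) (5,1) (5,2)] -> total=12
Click 2 (2,2) count=2: revealed 0 new [(none)] -> total=12
Click 3 (0,1) count=1: revealed 1 new [(0,1)] -> total=13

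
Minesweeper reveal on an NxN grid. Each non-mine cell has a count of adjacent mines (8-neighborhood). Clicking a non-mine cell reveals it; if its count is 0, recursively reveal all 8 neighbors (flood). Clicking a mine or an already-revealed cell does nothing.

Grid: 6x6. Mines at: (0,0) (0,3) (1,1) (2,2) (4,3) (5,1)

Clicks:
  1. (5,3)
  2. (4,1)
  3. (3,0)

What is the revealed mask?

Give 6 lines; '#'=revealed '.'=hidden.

Answer: ......
......
##....
##....
##....
...#..

Derivation:
Click 1 (5,3) count=1: revealed 1 new [(5,3)] -> total=1
Click 2 (4,1) count=1: revealed 1 new [(4,1)] -> total=2
Click 3 (3,0) count=0: revealed 5 new [(2,0) (2,1) (3,0) (3,1) (4,0)] -> total=7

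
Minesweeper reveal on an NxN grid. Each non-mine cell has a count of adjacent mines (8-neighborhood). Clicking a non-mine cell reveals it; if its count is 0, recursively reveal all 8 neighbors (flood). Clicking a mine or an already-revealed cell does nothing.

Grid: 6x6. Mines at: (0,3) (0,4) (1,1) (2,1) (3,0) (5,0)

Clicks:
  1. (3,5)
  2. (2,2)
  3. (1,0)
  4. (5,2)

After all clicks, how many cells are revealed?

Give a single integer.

Answer: 24

Derivation:
Click 1 (3,5) count=0: revealed 23 new [(1,2) (1,3) (1,4) (1,5) (2,2) (2,3) (2,4) (2,5) (3,1) (3,2) (3,3) (3,4) (3,5) (4,1) (4,2) (4,3) (4,4) (4,5) (5,1) (5,2) (5,3) (5,4) (5,5)] -> total=23
Click 2 (2,2) count=2: revealed 0 new [(none)] -> total=23
Click 3 (1,0) count=2: revealed 1 new [(1,0)] -> total=24
Click 4 (5,2) count=0: revealed 0 new [(none)] -> total=24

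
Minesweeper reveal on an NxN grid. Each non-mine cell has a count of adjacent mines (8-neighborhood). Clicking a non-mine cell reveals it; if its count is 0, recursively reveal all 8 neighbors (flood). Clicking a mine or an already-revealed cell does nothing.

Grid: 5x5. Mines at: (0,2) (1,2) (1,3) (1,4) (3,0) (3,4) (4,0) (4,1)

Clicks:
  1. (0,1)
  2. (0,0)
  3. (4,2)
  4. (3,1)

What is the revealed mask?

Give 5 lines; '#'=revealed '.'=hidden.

Click 1 (0,1) count=2: revealed 1 new [(0,1)] -> total=1
Click 2 (0,0) count=0: revealed 5 new [(0,0) (1,0) (1,1) (2,0) (2,1)] -> total=6
Click 3 (4,2) count=1: revealed 1 new [(4,2)] -> total=7
Click 4 (3,1) count=3: revealed 1 new [(3,1)] -> total=8

Answer: ##...
##...
##...
.#...
..#..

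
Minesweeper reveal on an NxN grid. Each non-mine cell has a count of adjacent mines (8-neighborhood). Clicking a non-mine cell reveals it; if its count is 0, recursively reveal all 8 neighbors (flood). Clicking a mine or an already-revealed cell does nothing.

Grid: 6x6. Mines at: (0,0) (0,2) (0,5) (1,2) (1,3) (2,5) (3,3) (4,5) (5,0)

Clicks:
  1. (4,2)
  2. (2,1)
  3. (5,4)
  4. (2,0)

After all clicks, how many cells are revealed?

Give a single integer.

Answer: 12

Derivation:
Click 1 (4,2) count=1: revealed 1 new [(4,2)] -> total=1
Click 2 (2,1) count=1: revealed 1 new [(2,1)] -> total=2
Click 3 (5,4) count=1: revealed 1 new [(5,4)] -> total=3
Click 4 (2,0) count=0: revealed 9 new [(1,0) (1,1) (2,0) (2,2) (3,0) (3,1) (3,2) (4,0) (4,1)] -> total=12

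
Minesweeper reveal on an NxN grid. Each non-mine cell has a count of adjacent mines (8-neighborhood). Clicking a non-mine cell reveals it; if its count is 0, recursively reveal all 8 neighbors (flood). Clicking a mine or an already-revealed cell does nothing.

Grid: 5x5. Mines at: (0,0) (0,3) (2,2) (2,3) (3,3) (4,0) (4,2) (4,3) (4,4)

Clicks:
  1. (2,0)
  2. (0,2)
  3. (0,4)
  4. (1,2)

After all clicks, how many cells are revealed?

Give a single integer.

Answer: 9

Derivation:
Click 1 (2,0) count=0: revealed 6 new [(1,0) (1,1) (2,0) (2,1) (3,0) (3,1)] -> total=6
Click 2 (0,2) count=1: revealed 1 new [(0,2)] -> total=7
Click 3 (0,4) count=1: revealed 1 new [(0,4)] -> total=8
Click 4 (1,2) count=3: revealed 1 new [(1,2)] -> total=9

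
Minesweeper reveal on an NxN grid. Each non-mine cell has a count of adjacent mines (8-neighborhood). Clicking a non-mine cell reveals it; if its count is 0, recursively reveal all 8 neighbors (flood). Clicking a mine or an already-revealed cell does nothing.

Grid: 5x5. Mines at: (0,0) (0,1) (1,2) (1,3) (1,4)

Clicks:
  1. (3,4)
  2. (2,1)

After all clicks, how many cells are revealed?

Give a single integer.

Answer: 17

Derivation:
Click 1 (3,4) count=0: revealed 17 new [(1,0) (1,1) (2,0) (2,1) (2,2) (2,3) (2,4) (3,0) (3,1) (3,2) (3,3) (3,4) (4,0) (4,1) (4,2) (4,3) (4,4)] -> total=17
Click 2 (2,1) count=1: revealed 0 new [(none)] -> total=17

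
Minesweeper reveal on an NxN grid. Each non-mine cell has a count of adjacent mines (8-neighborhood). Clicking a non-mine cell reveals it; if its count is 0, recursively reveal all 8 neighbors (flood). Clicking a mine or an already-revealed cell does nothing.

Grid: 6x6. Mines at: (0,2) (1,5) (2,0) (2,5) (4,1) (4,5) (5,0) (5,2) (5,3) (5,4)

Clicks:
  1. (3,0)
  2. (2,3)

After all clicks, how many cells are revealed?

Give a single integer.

Click 1 (3,0) count=2: revealed 1 new [(3,0)] -> total=1
Click 2 (2,3) count=0: revealed 15 new [(1,1) (1,2) (1,3) (1,4) (2,1) (2,2) (2,3) (2,4) (3,1) (3,2) (3,3) (3,4) (4,2) (4,3) (4,4)] -> total=16

Answer: 16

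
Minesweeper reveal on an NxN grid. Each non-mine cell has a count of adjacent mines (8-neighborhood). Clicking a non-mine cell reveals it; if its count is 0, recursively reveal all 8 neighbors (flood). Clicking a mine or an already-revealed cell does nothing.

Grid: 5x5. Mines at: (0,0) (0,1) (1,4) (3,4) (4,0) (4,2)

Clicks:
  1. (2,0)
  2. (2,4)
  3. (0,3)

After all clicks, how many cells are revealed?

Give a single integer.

Answer: 14

Derivation:
Click 1 (2,0) count=0: revealed 12 new [(1,0) (1,1) (1,2) (1,3) (2,0) (2,1) (2,2) (2,3) (3,0) (3,1) (3,2) (3,3)] -> total=12
Click 2 (2,4) count=2: revealed 1 new [(2,4)] -> total=13
Click 3 (0,3) count=1: revealed 1 new [(0,3)] -> total=14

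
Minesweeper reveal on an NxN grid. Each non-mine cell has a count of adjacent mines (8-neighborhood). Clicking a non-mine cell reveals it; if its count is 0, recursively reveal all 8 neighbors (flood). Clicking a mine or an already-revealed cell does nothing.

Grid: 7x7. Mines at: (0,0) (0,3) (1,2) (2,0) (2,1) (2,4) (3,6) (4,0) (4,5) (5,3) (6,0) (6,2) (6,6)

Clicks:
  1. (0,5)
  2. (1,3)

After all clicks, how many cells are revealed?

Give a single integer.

Answer: 9

Derivation:
Click 1 (0,5) count=0: revealed 8 new [(0,4) (0,5) (0,6) (1,4) (1,5) (1,6) (2,5) (2,6)] -> total=8
Click 2 (1,3) count=3: revealed 1 new [(1,3)] -> total=9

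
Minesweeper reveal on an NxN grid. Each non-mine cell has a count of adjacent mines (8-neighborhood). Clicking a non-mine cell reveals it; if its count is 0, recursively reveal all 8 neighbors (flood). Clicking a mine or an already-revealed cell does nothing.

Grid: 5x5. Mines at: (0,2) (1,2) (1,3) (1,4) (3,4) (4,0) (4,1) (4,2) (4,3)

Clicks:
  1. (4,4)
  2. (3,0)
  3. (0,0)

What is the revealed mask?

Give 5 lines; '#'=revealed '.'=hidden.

Answer: ##...
##...
##...
##...
....#

Derivation:
Click 1 (4,4) count=2: revealed 1 new [(4,4)] -> total=1
Click 2 (3,0) count=2: revealed 1 new [(3,0)] -> total=2
Click 3 (0,0) count=0: revealed 7 new [(0,0) (0,1) (1,0) (1,1) (2,0) (2,1) (3,1)] -> total=9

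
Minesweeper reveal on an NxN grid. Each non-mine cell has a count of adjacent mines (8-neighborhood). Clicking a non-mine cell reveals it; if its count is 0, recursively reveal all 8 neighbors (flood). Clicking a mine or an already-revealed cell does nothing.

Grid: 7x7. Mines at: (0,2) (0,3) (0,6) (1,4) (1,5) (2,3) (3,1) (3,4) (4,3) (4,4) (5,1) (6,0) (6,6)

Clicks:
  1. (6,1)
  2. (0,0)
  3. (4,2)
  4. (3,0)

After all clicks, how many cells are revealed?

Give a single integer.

Click 1 (6,1) count=2: revealed 1 new [(6,1)] -> total=1
Click 2 (0,0) count=0: revealed 6 new [(0,0) (0,1) (1,0) (1,1) (2,0) (2,1)] -> total=7
Click 3 (4,2) count=3: revealed 1 new [(4,2)] -> total=8
Click 4 (3,0) count=1: revealed 1 new [(3,0)] -> total=9

Answer: 9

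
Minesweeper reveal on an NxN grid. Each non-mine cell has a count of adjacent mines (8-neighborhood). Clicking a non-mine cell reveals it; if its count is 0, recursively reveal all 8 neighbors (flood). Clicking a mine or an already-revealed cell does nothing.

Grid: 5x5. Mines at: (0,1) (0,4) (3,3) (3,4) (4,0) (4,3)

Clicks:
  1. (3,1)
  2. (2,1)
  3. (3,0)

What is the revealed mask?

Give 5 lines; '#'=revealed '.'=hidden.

Answer: .....
###..
###..
###..
.....

Derivation:
Click 1 (3,1) count=1: revealed 1 new [(3,1)] -> total=1
Click 2 (2,1) count=0: revealed 8 new [(1,0) (1,1) (1,2) (2,0) (2,1) (2,2) (3,0) (3,2)] -> total=9
Click 3 (3,0) count=1: revealed 0 new [(none)] -> total=9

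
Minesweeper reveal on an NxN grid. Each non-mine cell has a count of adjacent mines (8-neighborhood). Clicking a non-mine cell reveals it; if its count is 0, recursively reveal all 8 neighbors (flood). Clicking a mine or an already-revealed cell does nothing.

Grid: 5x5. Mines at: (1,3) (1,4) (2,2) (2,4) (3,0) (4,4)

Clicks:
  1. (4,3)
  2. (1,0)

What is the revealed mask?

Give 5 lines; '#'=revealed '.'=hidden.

Answer: ###..
###..
##...
.....
...#.

Derivation:
Click 1 (4,3) count=1: revealed 1 new [(4,3)] -> total=1
Click 2 (1,0) count=0: revealed 8 new [(0,0) (0,1) (0,2) (1,0) (1,1) (1,2) (2,0) (2,1)] -> total=9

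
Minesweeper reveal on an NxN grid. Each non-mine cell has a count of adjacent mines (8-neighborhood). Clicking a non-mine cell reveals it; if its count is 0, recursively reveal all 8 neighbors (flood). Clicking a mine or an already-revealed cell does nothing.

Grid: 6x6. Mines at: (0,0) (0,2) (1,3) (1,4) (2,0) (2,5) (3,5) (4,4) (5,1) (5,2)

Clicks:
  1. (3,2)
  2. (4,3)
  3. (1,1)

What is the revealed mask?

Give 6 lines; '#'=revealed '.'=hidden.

Answer: ......
.#....
.###..
.###..
.###..
......

Derivation:
Click 1 (3,2) count=0: revealed 9 new [(2,1) (2,2) (2,3) (3,1) (3,2) (3,3) (4,1) (4,2) (4,3)] -> total=9
Click 2 (4,3) count=2: revealed 0 new [(none)] -> total=9
Click 3 (1,1) count=3: revealed 1 new [(1,1)] -> total=10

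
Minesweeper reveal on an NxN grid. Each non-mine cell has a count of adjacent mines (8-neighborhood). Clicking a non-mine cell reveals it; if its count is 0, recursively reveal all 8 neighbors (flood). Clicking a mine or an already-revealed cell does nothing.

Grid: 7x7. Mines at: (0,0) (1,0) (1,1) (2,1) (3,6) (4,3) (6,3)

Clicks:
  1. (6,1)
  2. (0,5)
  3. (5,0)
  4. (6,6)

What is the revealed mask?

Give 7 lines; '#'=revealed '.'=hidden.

Answer: ..#####
..#####
..#####
######.
###.###
###.###
###.###

Derivation:
Click 1 (6,1) count=0: revealed 12 new [(3,0) (3,1) (3,2) (4,0) (4,1) (4,2) (5,0) (5,1) (5,2) (6,0) (6,1) (6,2)] -> total=12
Click 2 (0,5) count=0: revealed 18 new [(0,2) (0,3) (0,4) (0,5) (0,6) (1,2) (1,3) (1,4) (1,5) (1,6) (2,2) (2,3) (2,4) (2,5) (2,6) (3,3) (3,4) (3,5)] -> total=30
Click 3 (5,0) count=0: revealed 0 new [(none)] -> total=30
Click 4 (6,6) count=0: revealed 9 new [(4,4) (4,5) (4,6) (5,4) (5,5) (5,6) (6,4) (6,5) (6,6)] -> total=39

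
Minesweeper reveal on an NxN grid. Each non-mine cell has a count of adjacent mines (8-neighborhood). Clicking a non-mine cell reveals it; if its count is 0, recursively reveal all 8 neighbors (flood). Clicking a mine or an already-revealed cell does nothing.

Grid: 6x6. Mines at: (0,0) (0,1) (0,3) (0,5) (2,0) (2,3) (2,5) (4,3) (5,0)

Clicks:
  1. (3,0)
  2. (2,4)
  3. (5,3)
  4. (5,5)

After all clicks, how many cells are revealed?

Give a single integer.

Answer: 9

Derivation:
Click 1 (3,0) count=1: revealed 1 new [(3,0)] -> total=1
Click 2 (2,4) count=2: revealed 1 new [(2,4)] -> total=2
Click 3 (5,3) count=1: revealed 1 new [(5,3)] -> total=3
Click 4 (5,5) count=0: revealed 6 new [(3,4) (3,5) (4,4) (4,5) (5,4) (5,5)] -> total=9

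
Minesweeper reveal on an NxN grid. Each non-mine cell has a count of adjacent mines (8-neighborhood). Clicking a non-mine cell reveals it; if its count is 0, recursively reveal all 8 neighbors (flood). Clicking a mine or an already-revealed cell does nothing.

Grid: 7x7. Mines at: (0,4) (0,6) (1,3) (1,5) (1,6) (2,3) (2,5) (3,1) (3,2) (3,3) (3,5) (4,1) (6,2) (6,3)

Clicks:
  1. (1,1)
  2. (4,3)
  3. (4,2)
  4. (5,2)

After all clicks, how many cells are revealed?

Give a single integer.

Answer: 12

Derivation:
Click 1 (1,1) count=0: revealed 9 new [(0,0) (0,1) (0,2) (1,0) (1,1) (1,2) (2,0) (2,1) (2,2)] -> total=9
Click 2 (4,3) count=2: revealed 1 new [(4,3)] -> total=10
Click 3 (4,2) count=4: revealed 1 new [(4,2)] -> total=11
Click 4 (5,2) count=3: revealed 1 new [(5,2)] -> total=12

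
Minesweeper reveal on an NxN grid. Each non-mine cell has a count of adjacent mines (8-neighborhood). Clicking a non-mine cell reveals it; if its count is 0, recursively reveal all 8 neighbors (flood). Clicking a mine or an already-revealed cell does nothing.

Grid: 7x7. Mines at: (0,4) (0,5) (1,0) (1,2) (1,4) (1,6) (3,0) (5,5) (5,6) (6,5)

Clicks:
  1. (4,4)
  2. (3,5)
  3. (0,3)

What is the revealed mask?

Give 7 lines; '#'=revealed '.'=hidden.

Answer: ...#...
.......
.######
.######
#######
#####..
#####..

Derivation:
Click 1 (4,4) count=1: revealed 1 new [(4,4)] -> total=1
Click 2 (3,5) count=0: revealed 28 new [(2,1) (2,2) (2,3) (2,4) (2,5) (2,6) (3,1) (3,2) (3,3) (3,4) (3,5) (3,6) (4,0) (4,1) (4,2) (4,3) (4,5) (4,6) (5,0) (5,1) (5,2) (5,3) (5,4) (6,0) (6,1) (6,2) (6,3) (6,4)] -> total=29
Click 3 (0,3) count=3: revealed 1 new [(0,3)] -> total=30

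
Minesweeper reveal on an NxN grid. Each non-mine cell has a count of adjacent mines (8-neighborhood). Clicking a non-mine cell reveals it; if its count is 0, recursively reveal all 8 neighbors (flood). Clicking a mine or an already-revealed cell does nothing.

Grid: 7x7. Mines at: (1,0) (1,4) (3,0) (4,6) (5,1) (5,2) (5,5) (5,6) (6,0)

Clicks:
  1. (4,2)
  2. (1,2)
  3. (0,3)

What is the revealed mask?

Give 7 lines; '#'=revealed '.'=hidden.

Click 1 (4,2) count=2: revealed 1 new [(4,2)] -> total=1
Click 2 (1,2) count=0: revealed 20 new [(0,1) (0,2) (0,3) (1,1) (1,2) (1,3) (2,1) (2,2) (2,3) (2,4) (2,5) (3,1) (3,2) (3,3) (3,4) (3,5) (4,1) (4,3) (4,4) (4,5)] -> total=21
Click 3 (0,3) count=1: revealed 0 new [(none)] -> total=21

Answer: .###...
.###...
.#####.
.#####.
.#####.
.......
.......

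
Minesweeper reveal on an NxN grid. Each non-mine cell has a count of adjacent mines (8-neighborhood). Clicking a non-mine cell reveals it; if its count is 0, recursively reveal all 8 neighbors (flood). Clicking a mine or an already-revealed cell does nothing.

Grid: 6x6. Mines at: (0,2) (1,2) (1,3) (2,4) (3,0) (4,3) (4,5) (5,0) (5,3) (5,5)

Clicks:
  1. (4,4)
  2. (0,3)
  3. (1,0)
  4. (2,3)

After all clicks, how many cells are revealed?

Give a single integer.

Answer: 9

Derivation:
Click 1 (4,4) count=4: revealed 1 new [(4,4)] -> total=1
Click 2 (0,3) count=3: revealed 1 new [(0,3)] -> total=2
Click 3 (1,0) count=0: revealed 6 new [(0,0) (0,1) (1,0) (1,1) (2,0) (2,1)] -> total=8
Click 4 (2,3) count=3: revealed 1 new [(2,3)] -> total=9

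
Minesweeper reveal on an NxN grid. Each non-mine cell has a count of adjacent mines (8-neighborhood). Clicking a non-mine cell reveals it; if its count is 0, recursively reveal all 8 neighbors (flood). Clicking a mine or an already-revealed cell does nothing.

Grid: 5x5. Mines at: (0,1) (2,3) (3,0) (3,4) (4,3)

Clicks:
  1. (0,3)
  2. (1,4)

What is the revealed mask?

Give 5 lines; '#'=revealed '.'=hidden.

Click 1 (0,3) count=0: revealed 6 new [(0,2) (0,3) (0,4) (1,2) (1,3) (1,4)] -> total=6
Click 2 (1,4) count=1: revealed 0 new [(none)] -> total=6

Answer: ..###
..###
.....
.....
.....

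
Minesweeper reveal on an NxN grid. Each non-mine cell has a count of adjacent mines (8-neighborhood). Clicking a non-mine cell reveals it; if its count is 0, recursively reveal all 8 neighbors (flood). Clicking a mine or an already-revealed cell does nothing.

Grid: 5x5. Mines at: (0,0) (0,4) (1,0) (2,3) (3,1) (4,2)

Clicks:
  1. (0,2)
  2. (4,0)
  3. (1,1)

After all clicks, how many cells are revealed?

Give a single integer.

Answer: 7

Derivation:
Click 1 (0,2) count=0: revealed 6 new [(0,1) (0,2) (0,3) (1,1) (1,2) (1,3)] -> total=6
Click 2 (4,0) count=1: revealed 1 new [(4,0)] -> total=7
Click 3 (1,1) count=2: revealed 0 new [(none)] -> total=7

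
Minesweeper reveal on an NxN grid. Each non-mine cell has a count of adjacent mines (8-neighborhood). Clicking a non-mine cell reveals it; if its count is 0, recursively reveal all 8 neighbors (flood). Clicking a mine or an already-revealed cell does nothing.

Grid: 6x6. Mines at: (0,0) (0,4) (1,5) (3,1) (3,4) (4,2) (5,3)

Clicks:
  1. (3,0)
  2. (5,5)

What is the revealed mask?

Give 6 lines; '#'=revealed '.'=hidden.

Click 1 (3,0) count=1: revealed 1 new [(3,0)] -> total=1
Click 2 (5,5) count=0: revealed 4 new [(4,4) (4,5) (5,4) (5,5)] -> total=5

Answer: ......
......
......
#.....
....##
....##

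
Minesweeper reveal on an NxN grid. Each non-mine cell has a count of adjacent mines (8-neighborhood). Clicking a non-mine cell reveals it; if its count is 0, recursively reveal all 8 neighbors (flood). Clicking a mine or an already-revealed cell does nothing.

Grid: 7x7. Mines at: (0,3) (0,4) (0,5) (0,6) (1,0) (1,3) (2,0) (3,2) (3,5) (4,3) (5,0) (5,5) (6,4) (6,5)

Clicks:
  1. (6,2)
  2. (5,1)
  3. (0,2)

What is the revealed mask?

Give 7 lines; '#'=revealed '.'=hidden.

Answer: ..#....
.......
.......
.......
.......
.###...
.###...

Derivation:
Click 1 (6,2) count=0: revealed 6 new [(5,1) (5,2) (5,3) (6,1) (6,2) (6,3)] -> total=6
Click 2 (5,1) count=1: revealed 0 new [(none)] -> total=6
Click 3 (0,2) count=2: revealed 1 new [(0,2)] -> total=7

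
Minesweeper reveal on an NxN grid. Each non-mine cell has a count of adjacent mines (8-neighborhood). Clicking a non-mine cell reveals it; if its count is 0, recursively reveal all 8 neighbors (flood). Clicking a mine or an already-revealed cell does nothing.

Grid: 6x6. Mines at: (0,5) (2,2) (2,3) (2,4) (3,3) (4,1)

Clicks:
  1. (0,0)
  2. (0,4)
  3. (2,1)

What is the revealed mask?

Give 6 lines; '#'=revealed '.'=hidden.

Answer: #####.
#####.
##....
##....
......
......

Derivation:
Click 1 (0,0) count=0: revealed 14 new [(0,0) (0,1) (0,2) (0,3) (0,4) (1,0) (1,1) (1,2) (1,3) (1,4) (2,0) (2,1) (3,0) (3,1)] -> total=14
Click 2 (0,4) count=1: revealed 0 new [(none)] -> total=14
Click 3 (2,1) count=1: revealed 0 new [(none)] -> total=14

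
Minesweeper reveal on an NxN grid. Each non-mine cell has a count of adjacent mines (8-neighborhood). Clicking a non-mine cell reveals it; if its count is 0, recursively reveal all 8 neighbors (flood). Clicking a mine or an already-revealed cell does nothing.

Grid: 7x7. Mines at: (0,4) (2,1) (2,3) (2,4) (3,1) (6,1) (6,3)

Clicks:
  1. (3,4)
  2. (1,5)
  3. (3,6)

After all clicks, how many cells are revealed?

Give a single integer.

Answer: 24

Derivation:
Click 1 (3,4) count=2: revealed 1 new [(3,4)] -> total=1
Click 2 (1,5) count=2: revealed 1 new [(1,5)] -> total=2
Click 3 (3,6) count=0: revealed 22 new [(0,5) (0,6) (1,6) (2,5) (2,6) (3,2) (3,3) (3,5) (3,6) (4,2) (4,3) (4,4) (4,5) (4,6) (5,2) (5,3) (5,4) (5,5) (5,6) (6,4) (6,5) (6,6)] -> total=24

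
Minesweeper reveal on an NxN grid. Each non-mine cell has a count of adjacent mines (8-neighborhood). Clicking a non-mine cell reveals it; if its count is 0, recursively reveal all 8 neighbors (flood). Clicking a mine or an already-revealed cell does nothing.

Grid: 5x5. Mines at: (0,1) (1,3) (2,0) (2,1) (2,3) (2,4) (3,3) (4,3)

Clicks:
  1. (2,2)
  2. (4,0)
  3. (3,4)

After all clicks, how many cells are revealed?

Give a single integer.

Answer: 8

Derivation:
Click 1 (2,2) count=4: revealed 1 new [(2,2)] -> total=1
Click 2 (4,0) count=0: revealed 6 new [(3,0) (3,1) (3,2) (4,0) (4,1) (4,2)] -> total=7
Click 3 (3,4) count=4: revealed 1 new [(3,4)] -> total=8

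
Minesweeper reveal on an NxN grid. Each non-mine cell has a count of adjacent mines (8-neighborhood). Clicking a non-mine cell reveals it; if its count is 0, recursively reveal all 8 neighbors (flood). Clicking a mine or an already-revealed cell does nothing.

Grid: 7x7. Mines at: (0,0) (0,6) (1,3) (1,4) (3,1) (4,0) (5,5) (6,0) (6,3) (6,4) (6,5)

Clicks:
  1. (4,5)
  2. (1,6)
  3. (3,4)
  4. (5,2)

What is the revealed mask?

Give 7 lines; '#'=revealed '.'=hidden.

Answer: .......
.....##
..#####
..#####
..#####
..###..
.......

Derivation:
Click 1 (4,5) count=1: revealed 1 new [(4,5)] -> total=1
Click 2 (1,6) count=1: revealed 1 new [(1,6)] -> total=2
Click 3 (3,4) count=0: revealed 18 new [(1,5) (2,2) (2,3) (2,4) (2,5) (2,6) (3,2) (3,3) (3,4) (3,5) (3,6) (4,2) (4,3) (4,4) (4,6) (5,2) (5,3) (5,4)] -> total=20
Click 4 (5,2) count=1: revealed 0 new [(none)] -> total=20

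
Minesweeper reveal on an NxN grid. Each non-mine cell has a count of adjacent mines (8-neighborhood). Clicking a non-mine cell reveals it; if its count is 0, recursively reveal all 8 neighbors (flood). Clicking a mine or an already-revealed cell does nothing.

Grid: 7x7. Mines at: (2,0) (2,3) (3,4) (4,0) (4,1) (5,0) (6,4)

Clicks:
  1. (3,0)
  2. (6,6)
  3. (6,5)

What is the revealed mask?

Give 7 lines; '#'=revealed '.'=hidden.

Click 1 (3,0) count=3: revealed 1 new [(3,0)] -> total=1
Click 2 (6,6) count=0: revealed 25 new [(0,0) (0,1) (0,2) (0,3) (0,4) (0,5) (0,6) (1,0) (1,1) (1,2) (1,3) (1,4) (1,5) (1,6) (2,4) (2,5) (2,6) (3,5) (3,6) (4,5) (4,6) (5,5) (5,6) (6,5) (6,6)] -> total=26
Click 3 (6,5) count=1: revealed 0 new [(none)] -> total=26

Answer: #######
#######
....###
#....##
.....##
.....##
.....##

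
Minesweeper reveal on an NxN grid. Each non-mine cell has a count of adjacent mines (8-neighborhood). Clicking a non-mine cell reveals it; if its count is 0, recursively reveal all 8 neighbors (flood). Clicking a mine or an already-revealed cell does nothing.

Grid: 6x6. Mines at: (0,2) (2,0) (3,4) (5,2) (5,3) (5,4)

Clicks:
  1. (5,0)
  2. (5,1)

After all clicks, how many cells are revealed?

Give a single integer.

Click 1 (5,0) count=0: revealed 6 new [(3,0) (3,1) (4,0) (4,1) (5,0) (5,1)] -> total=6
Click 2 (5,1) count=1: revealed 0 new [(none)] -> total=6

Answer: 6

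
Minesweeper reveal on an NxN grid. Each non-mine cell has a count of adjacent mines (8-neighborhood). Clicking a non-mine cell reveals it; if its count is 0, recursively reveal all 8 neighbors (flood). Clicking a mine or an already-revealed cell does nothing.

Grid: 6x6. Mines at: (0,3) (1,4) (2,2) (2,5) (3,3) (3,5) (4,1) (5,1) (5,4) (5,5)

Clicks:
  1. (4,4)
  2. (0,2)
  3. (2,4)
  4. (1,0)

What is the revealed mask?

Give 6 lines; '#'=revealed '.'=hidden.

Click 1 (4,4) count=4: revealed 1 new [(4,4)] -> total=1
Click 2 (0,2) count=1: revealed 1 new [(0,2)] -> total=2
Click 3 (2,4) count=4: revealed 1 new [(2,4)] -> total=3
Click 4 (1,0) count=0: revealed 9 new [(0,0) (0,1) (1,0) (1,1) (1,2) (2,0) (2,1) (3,0) (3,1)] -> total=12

Answer: ###...
###...
##..#.
##....
....#.
......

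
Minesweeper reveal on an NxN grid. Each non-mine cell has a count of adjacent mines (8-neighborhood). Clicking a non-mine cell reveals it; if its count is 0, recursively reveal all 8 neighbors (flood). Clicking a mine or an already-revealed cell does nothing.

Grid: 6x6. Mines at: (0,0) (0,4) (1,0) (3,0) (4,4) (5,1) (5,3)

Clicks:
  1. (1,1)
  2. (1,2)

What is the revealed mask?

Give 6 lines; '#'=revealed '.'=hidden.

Click 1 (1,1) count=2: revealed 1 new [(1,1)] -> total=1
Click 2 (1,2) count=0: revealed 20 new [(0,1) (0,2) (0,3) (1,2) (1,3) (1,4) (1,5) (2,1) (2,2) (2,3) (2,4) (2,5) (3,1) (3,2) (3,3) (3,4) (3,5) (4,1) (4,2) (4,3)] -> total=21

Answer: .###..
.#####
.#####
.#####
.###..
......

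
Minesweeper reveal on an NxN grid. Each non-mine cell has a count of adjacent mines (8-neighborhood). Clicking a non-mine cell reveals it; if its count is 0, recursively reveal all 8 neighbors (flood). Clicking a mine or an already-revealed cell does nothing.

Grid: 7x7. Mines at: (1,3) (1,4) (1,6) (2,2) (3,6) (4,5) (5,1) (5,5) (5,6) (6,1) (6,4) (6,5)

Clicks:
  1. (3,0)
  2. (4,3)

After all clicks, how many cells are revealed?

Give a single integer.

Answer: 21

Derivation:
Click 1 (3,0) count=0: revealed 12 new [(0,0) (0,1) (0,2) (1,0) (1,1) (1,2) (2,0) (2,1) (3,0) (3,1) (4,0) (4,1)] -> total=12
Click 2 (4,3) count=0: revealed 9 new [(3,2) (3,3) (3,4) (4,2) (4,3) (4,4) (5,2) (5,3) (5,4)] -> total=21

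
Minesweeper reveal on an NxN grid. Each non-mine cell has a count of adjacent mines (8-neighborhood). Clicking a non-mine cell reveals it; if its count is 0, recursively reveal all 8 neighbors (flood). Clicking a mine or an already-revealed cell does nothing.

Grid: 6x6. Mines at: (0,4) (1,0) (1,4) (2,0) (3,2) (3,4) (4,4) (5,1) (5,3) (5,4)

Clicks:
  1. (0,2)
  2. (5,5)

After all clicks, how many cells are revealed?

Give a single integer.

Click 1 (0,2) count=0: revealed 9 new [(0,1) (0,2) (0,3) (1,1) (1,2) (1,3) (2,1) (2,2) (2,3)] -> total=9
Click 2 (5,5) count=2: revealed 1 new [(5,5)] -> total=10

Answer: 10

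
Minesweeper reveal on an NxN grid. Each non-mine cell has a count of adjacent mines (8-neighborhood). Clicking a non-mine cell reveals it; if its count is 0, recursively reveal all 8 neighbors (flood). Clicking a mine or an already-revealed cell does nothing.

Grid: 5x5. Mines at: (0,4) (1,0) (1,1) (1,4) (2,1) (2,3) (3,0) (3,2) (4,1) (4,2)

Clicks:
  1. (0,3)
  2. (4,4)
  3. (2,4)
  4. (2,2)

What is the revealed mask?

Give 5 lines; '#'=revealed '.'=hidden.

Answer: ...#.
.....
..#.#
...##
...##

Derivation:
Click 1 (0,3) count=2: revealed 1 new [(0,3)] -> total=1
Click 2 (4,4) count=0: revealed 4 new [(3,3) (3,4) (4,3) (4,4)] -> total=5
Click 3 (2,4) count=2: revealed 1 new [(2,4)] -> total=6
Click 4 (2,2) count=4: revealed 1 new [(2,2)] -> total=7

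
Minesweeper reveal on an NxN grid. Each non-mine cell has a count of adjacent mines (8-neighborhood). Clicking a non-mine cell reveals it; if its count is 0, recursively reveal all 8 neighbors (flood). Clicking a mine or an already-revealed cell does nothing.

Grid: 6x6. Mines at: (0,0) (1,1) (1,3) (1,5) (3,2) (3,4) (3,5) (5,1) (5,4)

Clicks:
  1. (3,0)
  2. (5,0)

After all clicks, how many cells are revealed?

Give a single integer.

Click 1 (3,0) count=0: revealed 6 new [(2,0) (2,1) (3,0) (3,1) (4,0) (4,1)] -> total=6
Click 2 (5,0) count=1: revealed 1 new [(5,0)] -> total=7

Answer: 7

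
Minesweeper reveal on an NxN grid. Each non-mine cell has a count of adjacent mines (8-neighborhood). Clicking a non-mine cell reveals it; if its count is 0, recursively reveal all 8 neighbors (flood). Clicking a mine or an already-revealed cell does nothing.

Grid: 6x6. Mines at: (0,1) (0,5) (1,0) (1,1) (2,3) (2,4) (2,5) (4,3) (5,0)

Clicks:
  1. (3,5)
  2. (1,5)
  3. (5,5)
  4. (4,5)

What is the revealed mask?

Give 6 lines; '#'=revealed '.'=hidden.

Click 1 (3,5) count=2: revealed 1 new [(3,5)] -> total=1
Click 2 (1,5) count=3: revealed 1 new [(1,5)] -> total=2
Click 3 (5,5) count=0: revealed 5 new [(3,4) (4,4) (4,5) (5,4) (5,5)] -> total=7
Click 4 (4,5) count=0: revealed 0 new [(none)] -> total=7

Answer: ......
.....#
......
....##
....##
....##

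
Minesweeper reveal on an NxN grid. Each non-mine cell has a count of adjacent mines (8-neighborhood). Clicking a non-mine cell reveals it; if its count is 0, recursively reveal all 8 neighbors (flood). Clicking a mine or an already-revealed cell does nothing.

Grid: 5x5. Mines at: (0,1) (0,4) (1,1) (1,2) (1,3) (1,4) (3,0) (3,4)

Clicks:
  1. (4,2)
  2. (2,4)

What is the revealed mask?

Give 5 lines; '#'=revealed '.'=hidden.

Answer: .....
.....
.####
.###.
.###.

Derivation:
Click 1 (4,2) count=0: revealed 9 new [(2,1) (2,2) (2,3) (3,1) (3,2) (3,3) (4,1) (4,2) (4,3)] -> total=9
Click 2 (2,4) count=3: revealed 1 new [(2,4)] -> total=10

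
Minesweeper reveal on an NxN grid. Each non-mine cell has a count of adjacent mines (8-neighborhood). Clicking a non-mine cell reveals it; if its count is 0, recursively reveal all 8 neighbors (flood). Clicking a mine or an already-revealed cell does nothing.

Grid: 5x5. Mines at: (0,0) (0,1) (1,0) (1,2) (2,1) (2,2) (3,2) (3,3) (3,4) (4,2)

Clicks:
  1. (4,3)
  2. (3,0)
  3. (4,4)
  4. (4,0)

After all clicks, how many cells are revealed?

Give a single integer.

Answer: 6

Derivation:
Click 1 (4,3) count=4: revealed 1 new [(4,3)] -> total=1
Click 2 (3,0) count=1: revealed 1 new [(3,0)] -> total=2
Click 3 (4,4) count=2: revealed 1 new [(4,4)] -> total=3
Click 4 (4,0) count=0: revealed 3 new [(3,1) (4,0) (4,1)] -> total=6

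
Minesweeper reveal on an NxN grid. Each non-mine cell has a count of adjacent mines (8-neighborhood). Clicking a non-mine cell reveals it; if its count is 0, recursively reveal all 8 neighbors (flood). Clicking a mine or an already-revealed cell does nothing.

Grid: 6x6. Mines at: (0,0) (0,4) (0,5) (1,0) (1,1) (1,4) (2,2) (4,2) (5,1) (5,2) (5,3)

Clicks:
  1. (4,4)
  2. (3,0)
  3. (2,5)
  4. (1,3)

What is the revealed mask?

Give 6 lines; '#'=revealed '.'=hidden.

Answer: ......
...#..
##...#
##....
##..#.
......

Derivation:
Click 1 (4,4) count=1: revealed 1 new [(4,4)] -> total=1
Click 2 (3,0) count=0: revealed 6 new [(2,0) (2,1) (3,0) (3,1) (4,0) (4,1)] -> total=7
Click 3 (2,5) count=1: revealed 1 new [(2,5)] -> total=8
Click 4 (1,3) count=3: revealed 1 new [(1,3)] -> total=9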